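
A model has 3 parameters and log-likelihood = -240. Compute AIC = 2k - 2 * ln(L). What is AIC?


Compute:
2k = 2*3 = 6.
-2*loglik = -2*(-240) = 480.
AIC = 6 + 480 = 486.

486


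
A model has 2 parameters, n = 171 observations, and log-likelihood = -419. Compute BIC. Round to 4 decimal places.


k * ln(n) = 2 * ln(171) = 2 * 5.141664 = 10.283328.
-2 * loglik = -2 * (-419) = 838.
BIC = 10.283328 + 838 = 848.283328, which rounds to 848.2833.

848.2833


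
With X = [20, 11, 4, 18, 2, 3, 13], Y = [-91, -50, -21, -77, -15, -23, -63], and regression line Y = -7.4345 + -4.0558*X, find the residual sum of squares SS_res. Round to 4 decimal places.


Predicted values from Y = -7.4345 + -4.0558*X.
Residuals: [-2.4495, 2.0483, 2.6577, 3.4389, 0.5461, -3.3981, -2.8401].
SSres = 48.9965.

48.9965


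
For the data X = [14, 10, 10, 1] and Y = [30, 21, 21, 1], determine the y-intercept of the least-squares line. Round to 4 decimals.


The slope is b1 = 2.2287.
Sample means are xbar = 8.7500 and ybar = 18.2500.
Intercept: b0 = 18.2500 - (2.2287)(8.7500) = -1.2507.

-1.2507


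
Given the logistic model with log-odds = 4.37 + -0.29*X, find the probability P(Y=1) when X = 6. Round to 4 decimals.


z = 4.37 + -0.29 * 6 = 2.6300.
Sigmoid: P = 1 / (1 + exp(-2.6300)) = 0.9328.

0.9328


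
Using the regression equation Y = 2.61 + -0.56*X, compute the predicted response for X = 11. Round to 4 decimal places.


Substitute X = 11 into the equation:
Y = 2.61 + -0.56 * 11 = 2.61 + -6.1600 = -3.5500.

-3.5500


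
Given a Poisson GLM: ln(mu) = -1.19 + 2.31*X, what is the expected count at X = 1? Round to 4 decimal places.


Compute eta = -1.19 + 2.31 * 1 = 1.1200.
Apply inverse link: mu = e^1.1200 = 3.0649.

3.0649


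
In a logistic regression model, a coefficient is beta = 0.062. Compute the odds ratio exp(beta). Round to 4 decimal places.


Odds ratio = exp(beta) = exp(0.062).
= 1.0640.

1.0640


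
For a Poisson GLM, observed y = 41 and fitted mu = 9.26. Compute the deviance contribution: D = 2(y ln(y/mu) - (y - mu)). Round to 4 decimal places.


Compute y*ln(y/mu) = 41*ln(41/9.26) = 41*1.487868 = 61.002588.
y - mu = 31.74.
D = 2*(61.002588 - (31.74)) = 58.525176, which rounds to 58.5252.

58.5252


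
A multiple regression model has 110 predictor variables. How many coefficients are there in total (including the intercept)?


Including the intercept, the model has 110 predictor coefficients + 1 intercept.
Total = 111.

111


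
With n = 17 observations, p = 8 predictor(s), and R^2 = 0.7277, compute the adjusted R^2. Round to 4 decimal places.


Using the formula:
(1 - 0.7277) = 0.2723.
Multiply by 16/8: 0.2723 * 16 = 4.3568, then 4.3568 / 8 = 0.5446.
Adj R^2 = 1 - 0.5446 = 0.4554.

0.4554


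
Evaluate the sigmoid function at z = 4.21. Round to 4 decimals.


Compute exp(-4.2100) = 0.0148.
Sigmoid = 1 / (1 + 0.0148) = 1 / 1.0148 = 0.9854.

0.9854


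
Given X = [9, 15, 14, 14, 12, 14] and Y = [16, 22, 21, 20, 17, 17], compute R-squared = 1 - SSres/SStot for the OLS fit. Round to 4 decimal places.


Fit the OLS line: b0 = 7.4583, b1 = 0.8750.
SSres = 12.4583.
SStot = 30.8333.
R^2 = 1 - 12.4583/30.8333 = 0.5959.

0.5959


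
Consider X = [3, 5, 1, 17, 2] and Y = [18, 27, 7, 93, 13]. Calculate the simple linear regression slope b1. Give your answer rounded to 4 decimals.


The sample means are xbar = 5.6000 and ybar = 31.6000.
Compute S_xx = 171.2000 and S_xy = 918.2000.
Slope b1 = S_xy / S_xx = 918.2000 / 171.2000 = 5.3633.

5.3633


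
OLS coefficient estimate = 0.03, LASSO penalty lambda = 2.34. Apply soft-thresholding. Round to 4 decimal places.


|beta_OLS| = 0.03.
lambda = 2.34.
Since |beta| <= lambda, the coefficient is set to 0.
Result = 0.0000.

0.0000


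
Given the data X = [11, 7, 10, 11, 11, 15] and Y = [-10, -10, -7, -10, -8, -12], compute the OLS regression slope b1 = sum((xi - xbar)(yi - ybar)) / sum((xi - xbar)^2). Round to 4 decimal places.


First compute the means: xbar = 10.8333, ybar = -9.5000.
Then S_xx = sum((xi - xbar)^2) = 32.8333.
S_xy = sum((xi - xbar)(yi - ybar)) = -10.5000.
b1 = S_xy / S_xx = -10.5000 / 32.8333 = -0.3198.

-0.3198


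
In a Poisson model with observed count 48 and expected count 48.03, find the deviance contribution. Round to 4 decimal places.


Compute y*ln(y/mu) = 48*ln(48/48.03) = 48*-0.000625 = -0.030000.
y - mu = -0.03.
D = 2*(-0.030000 - (-0.03)) = 0.000000, which rounds to 0.0000.

0.0000


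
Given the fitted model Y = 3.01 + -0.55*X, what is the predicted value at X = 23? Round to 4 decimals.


Predicted value:
Y = 3.01 + (-0.55)(23) = 3.01 + -12.6500 = -9.6400.

-9.6400


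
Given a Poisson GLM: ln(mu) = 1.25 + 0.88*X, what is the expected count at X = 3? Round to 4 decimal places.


Compute eta = 1.25 + 0.88 * 3 = 3.8900.
Apply inverse link: mu = e^3.8900 = 48.9109.

48.9109


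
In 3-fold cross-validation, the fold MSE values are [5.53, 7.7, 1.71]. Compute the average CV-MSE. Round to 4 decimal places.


Total MSE across folds = 14.9400.
CV-MSE = 14.9400/3 = 4.9800.

4.9800


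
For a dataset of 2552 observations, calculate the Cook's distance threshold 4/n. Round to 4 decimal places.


Using the rule of thumb:
Threshold = 4 / 2552 = 0.0016.

0.0016


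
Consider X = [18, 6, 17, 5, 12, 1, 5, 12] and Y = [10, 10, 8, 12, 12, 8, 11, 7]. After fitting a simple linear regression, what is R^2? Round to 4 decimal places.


Fit the OLS line: b0 = 10.2500, b1 = -0.0526.
SSres = 24.7632.
SStot = 25.5000.
R^2 = 1 - 24.7632/25.5000 = 0.0289.

0.0289


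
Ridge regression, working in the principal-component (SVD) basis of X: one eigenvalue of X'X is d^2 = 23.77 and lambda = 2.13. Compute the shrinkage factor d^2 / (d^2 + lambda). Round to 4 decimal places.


Compute the denominator: 23.77 + 2.13 = 25.9000.
Shrinkage factor = 23.77 / 25.9000 = 0.9178.

0.9178


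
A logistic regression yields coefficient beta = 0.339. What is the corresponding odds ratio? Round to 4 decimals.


The odds ratio is computed as:
OR = e^(0.339) = 1.4035.

1.4035


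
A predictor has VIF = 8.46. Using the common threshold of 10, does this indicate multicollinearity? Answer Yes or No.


Check: VIF = 8.46 vs threshold = 10.
Since 8.46 < 10, the answer is No.

No


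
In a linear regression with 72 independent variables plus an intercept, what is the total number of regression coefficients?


Including the intercept, the model has 72 predictor coefficients + 1 intercept.
Total = 73.

73


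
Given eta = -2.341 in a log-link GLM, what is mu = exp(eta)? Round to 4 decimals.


The inverse log link gives:
mu = exp(-2.341) = 0.0962.

0.0962


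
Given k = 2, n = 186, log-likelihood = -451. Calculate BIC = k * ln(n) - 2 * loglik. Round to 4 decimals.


ln(186) = 5.225747.
k * ln(n) = 2 * 5.225747 = 10.451494.
-2L = 902.
BIC = 10.451494 + 902 = 912.451494, which rounds to 912.4515.

912.4515


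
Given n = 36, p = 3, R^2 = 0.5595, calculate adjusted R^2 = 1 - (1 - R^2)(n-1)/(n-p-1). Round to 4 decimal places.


Plug in: Adj R^2 = 1 - (1 - 0.5595) * 35/32.
= 1 - 0.4405 * 35/32
= 1 - 15.4175 / 32
= 1 - 0.4818 = 0.5182.

0.5182


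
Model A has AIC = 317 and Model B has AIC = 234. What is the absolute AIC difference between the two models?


Compute |317 - 234| = 83.
Model B has the smaller AIC.

83


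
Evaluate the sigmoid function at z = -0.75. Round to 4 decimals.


First, exp(0.7500) = 2.1170.
Then sigma(z) = 1/(1 + 2.1170) = 0.3208.

0.3208


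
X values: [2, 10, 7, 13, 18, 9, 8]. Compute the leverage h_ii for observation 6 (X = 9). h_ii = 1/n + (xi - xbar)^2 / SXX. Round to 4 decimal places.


Compute xbar = 9.5714 with n = 7 observations.
SXX = 149.7143.
Leverage = 1/7 + (9 - 9.5714)^2/149.7143 = 0.1450.

0.1450


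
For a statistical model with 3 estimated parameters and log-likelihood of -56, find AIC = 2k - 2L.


AIC = 2k - 2*loglik = 2(3) - 2(-56).
= 6 + 112 = 118.

118


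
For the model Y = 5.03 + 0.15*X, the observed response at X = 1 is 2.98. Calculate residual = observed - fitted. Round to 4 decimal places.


Compute yhat = 5.03 + (0.15)(1) = 5.1800.
Residual = actual - predicted = 2.98 - 5.1800 = -2.2000.

-2.2000


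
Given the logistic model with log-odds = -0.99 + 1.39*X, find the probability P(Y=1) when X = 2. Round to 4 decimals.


Compute z = -0.99 + (1.39)(2) = 1.7900.
exp(-z) = 0.1670.
P = 1/(1 + 0.1670) = 0.8569.

0.8569


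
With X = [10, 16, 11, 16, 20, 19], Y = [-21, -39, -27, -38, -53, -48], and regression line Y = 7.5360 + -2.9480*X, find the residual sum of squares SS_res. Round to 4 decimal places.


Predicted values from Y = 7.5360 + -2.9480*X.
Residuals: [0.9440, 0.6320, -2.1080, 1.6320, -1.5760, 0.4760].
SSres = 11.1080.

11.1080


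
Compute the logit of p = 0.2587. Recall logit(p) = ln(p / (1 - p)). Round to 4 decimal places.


The odds are p/(1-p) = 0.2587 / 0.7413 = 0.3490.
logit(p) = ln(0.3490) = -1.0527.

-1.0527


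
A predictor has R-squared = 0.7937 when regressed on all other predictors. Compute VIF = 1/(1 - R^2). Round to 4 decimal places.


Using VIF = 1/(1 - R^2_j):
1 - 0.7937 = 0.2063.
VIF = 4.8473.

4.8473


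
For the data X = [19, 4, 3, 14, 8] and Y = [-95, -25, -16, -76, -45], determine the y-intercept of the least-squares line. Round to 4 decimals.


Compute b1 = -4.9125 from the OLS formula.
With xbar = 9.6000 and ybar = -51.4000, the intercept is:
b0 = -51.4000 - -4.9125 * 9.6000 = -4.2397.

-4.2397


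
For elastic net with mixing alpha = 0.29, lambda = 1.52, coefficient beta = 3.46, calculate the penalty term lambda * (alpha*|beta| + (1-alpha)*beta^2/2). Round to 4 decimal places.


alpha * |beta| = 0.29 * 3.46 = 1.0034.
(1-alpha) * beta^2/2 = 0.71 * 11.9716/2 = 4.2499.
Total = 1.52 * (1.0034 + 4.2499) = 7.9850.

7.9850


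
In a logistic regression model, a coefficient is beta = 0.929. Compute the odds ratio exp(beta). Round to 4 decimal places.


exp(0.929) = 2.5320.
So the odds ratio is 2.5320.

2.5320


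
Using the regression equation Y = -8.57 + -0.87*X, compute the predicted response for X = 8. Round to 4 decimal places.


Substitute X = 8 into the equation:
Y = -8.57 + -0.87 * 8 = -8.57 + -6.9600 = -15.5300.

-15.5300


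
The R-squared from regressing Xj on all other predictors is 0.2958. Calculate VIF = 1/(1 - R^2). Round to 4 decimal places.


Using VIF = 1/(1 - R^2_j):
1 - 0.2958 = 0.7042.
VIF = 1.4201.

1.4201


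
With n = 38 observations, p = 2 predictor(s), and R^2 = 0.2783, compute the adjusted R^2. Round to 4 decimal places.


Plug in: Adj R^2 = 1 - (1 - 0.2783) * 37/35.
= 1 - 0.7217 * 37/35
= 1 - 26.7029 / 35
= 1 - 0.7629 = 0.2371.

0.2371


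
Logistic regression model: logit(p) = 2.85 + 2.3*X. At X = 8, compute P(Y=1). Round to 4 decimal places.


Compute z = 2.85 + (2.3)(8) = 21.2500.
exp(-z) = 0.0000.
P = 1/(1 + 0.0000) = 1.0000.

1.0000


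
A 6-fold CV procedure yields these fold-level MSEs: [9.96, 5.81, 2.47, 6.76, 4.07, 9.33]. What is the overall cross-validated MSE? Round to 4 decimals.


Total MSE across folds = 38.4000.
CV-MSE = 38.4000/6 = 6.4000.

6.4000


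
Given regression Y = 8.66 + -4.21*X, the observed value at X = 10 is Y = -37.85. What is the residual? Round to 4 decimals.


Predicted = 8.66 + -4.21 * 10 = -33.4400.
Residual = -37.85 - -33.4400 = -4.4100.

-4.4100


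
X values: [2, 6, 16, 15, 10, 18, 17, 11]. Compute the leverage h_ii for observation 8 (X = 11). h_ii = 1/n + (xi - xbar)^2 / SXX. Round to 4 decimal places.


Compute xbar = 11.8750 with n = 8 observations.
SXX = 226.8750.
Leverage = 1/8 + (11 - 11.8750)^2/226.8750 = 0.1284.

0.1284


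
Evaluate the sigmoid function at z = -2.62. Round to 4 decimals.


exp(2.6200) = 13.7357.
1 + exp(-z) = 14.7357.
sigmoid = 1/14.7357 = 0.0679.

0.0679


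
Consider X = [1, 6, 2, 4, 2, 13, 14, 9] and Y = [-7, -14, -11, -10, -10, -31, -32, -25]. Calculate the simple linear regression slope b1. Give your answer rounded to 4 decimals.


First compute the means: xbar = 6.3750, ybar = -17.5000.
Then S_xx = sum((xi - xbar)^2) = 181.8750.
S_xy = sum((xi - xbar)(yi - ybar)) = -356.5000.
b1 = S_xy / S_xx = -356.5000 / 181.8750 = -1.9601.

-1.9601


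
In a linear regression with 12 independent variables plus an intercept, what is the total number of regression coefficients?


Each predictor gets one coefficient, plus one intercept.
Total parameters = 12 + 1 = 13.

13


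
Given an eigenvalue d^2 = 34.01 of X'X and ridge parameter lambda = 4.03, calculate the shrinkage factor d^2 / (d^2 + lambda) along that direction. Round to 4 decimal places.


d^2 + lambda = 34.01 + 4.03 = 38.0400.
Shrinkage factor = 34.01/38.0400 = 0.8941.

0.8941


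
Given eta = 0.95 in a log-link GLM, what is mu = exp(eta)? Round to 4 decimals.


Apply the inverse link:
mu = e^0.95 = 2.5857.

2.5857


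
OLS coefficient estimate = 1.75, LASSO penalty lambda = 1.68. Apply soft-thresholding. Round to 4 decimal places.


Check: |1.75| = 1.75 vs lambda = 1.68.
Since |beta| > lambda, coefficient = sign(beta)*(|beta| - lambda) = 0.0700.
Soft-thresholded coefficient = 0.0700.

0.0700


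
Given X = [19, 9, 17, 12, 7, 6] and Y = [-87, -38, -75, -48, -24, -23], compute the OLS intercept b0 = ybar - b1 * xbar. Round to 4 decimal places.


The slope is b1 = -4.9558.
Sample means are xbar = 11.6667 and ybar = -49.1667.
Intercept: b0 = -49.1667 - (-4.9558)(11.6667) = 8.6512.

8.6512


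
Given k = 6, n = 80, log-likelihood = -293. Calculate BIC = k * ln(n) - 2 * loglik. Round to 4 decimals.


Compute k*ln(n) = 6*ln(80) = 6*4.382027 = 26.292162.
Then -2*loglik = 586.
BIC = 26.292162 + 586 = 612.292162, which rounds to 612.2922.

612.2922


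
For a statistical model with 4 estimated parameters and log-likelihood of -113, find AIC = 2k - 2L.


AIC = 2*4 - 2*(-113).
= 8 + 226 = 234.

234


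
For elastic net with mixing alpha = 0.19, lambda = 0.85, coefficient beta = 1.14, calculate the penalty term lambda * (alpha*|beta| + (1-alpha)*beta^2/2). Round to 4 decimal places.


alpha * |beta| = 0.19 * 1.14 = 0.2166.
(1-alpha) * beta^2/2 = 0.81 * 1.2996/2 = 0.5263.
Total = 0.85 * (0.2166 + 0.5263) = 0.6315.

0.6315


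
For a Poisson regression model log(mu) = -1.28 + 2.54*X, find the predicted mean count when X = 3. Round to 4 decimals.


eta = -1.28 + 2.54 * 3 = 6.3400.
mu = exp(6.3400) = 566.7963.

566.7963


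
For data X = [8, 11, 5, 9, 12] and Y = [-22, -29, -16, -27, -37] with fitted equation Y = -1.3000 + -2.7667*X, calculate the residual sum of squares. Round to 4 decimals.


Predicted values from Y = -1.3000 + -2.7667*X.
Residuals: [1.4336, 2.7337, -0.8665, -0.7997, -2.4996].
SSres = 17.1667.

17.1667


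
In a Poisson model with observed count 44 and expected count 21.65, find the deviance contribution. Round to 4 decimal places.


Compute y*ln(y/mu) = 44*ln(44/21.65) = 44*0.709184 = 31.204096.
y - mu = 22.35.
D = 2*(31.204096 - (22.35)) = 17.708192, which rounds to 17.7082.

17.7082


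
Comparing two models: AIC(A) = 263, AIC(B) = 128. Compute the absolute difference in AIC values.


|AIC_A - AIC_B| = |263 - 128| = 135.
Model B is preferred (lower AIC).

135


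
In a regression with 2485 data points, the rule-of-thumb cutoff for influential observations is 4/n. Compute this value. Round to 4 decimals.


Using the rule of thumb:
Threshold = 4 / 2485 = 0.0016.

0.0016


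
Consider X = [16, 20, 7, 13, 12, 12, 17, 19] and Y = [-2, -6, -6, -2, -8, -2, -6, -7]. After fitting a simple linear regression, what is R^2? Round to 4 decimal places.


After computing the OLS fit (b0=-3.8154, b1=-0.0731):
SSres = 42.1808, SStot = 42.8750.
R^2 = 1 - 42.1808/42.8750 = 0.0162.

0.0162


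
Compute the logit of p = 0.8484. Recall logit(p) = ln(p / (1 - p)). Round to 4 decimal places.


The odds are p/(1-p) = 0.8484 / 0.1516 = 5.5963.
logit(p) = ln(5.5963) = 1.7221.

1.7221


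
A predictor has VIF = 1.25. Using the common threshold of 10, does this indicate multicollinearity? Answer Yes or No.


Compare VIF = 1.25 to the threshold of 10.
1.25 < 10, so the answer is No.

No


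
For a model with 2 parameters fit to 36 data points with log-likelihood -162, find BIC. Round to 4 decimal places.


Compute k*ln(n) = 2*ln(36) = 2*3.583519 = 7.167038.
Then -2*loglik = 324.
BIC = 7.167038 + 324 = 331.167038, which rounds to 331.1670.

331.1670


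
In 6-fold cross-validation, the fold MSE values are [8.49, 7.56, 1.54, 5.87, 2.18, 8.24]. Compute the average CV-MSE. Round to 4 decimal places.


Total MSE across folds = 33.8800.
CV-MSE = 33.8800/6 = 5.6467.

5.6467


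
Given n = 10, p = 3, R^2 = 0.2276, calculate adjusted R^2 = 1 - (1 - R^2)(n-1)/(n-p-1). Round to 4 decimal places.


Using the formula:
(1 - 0.2276) = 0.7724.
Multiply by 9/6: 0.7724 * 9 = 6.9516, then 6.9516 / 6 = 1.1586.
Adj R^2 = 1 - 1.1586 = -0.1586.

-0.1586


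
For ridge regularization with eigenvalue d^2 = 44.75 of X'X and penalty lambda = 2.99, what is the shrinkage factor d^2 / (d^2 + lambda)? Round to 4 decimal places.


Compute the denominator: 44.75 + 2.99 = 47.7400.
Shrinkage factor = 44.75 / 47.7400 = 0.9374.

0.9374


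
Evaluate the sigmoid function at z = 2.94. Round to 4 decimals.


Compute exp(-2.9400) = 0.0529.
Sigmoid = 1 / (1 + 0.0529) = 1 / 1.0529 = 0.9498.

0.9498


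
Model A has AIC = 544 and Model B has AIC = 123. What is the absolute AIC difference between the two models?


Absolute difference = |544 - 123| = 421.
The model with lower AIC (B) is preferred.

421


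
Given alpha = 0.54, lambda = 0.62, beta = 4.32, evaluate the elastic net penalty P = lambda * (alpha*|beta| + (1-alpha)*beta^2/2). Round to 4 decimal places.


alpha * |beta| = 0.54 * 4.32 = 2.3328.
(1-alpha) * beta^2/2 = 0.46 * 18.6624/2 = 4.2924.
Total = 0.62 * (2.3328 + 4.2924) = 4.1076.

4.1076


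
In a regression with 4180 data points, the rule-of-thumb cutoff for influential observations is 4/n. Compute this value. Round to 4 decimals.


Using the rule of thumb:
Threshold = 4 / 4180 = 0.0010.

0.0010


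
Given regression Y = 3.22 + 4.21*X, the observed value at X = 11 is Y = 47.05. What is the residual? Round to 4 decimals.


Predicted = 3.22 + 4.21 * 11 = 49.5300.
Residual = 47.05 - 49.5300 = -2.4800.

-2.4800


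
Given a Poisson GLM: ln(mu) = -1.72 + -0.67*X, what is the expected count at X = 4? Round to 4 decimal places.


Linear predictor: eta = -1.72 + (-0.67)(4) = -4.4000.
Expected count: mu = exp(-4.4000) = 0.0123.

0.0123


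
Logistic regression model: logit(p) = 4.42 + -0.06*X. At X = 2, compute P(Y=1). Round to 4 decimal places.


Compute z = 4.42 + (-0.06)(2) = 4.3000.
exp(-z) = 0.0136.
P = 1/(1 + 0.0136) = 0.9866.

0.9866


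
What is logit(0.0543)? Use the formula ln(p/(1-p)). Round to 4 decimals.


Compute the odds: 0.0543/0.9457 = 0.0574.
Take the natural log: ln(0.0574) = -2.8574.

-2.8574


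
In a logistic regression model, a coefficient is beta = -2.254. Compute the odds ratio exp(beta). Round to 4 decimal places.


The odds ratio is computed as:
OR = e^(-2.254) = 0.1050.

0.1050


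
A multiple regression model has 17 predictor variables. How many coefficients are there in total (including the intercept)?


Including the intercept, the model has 17 predictor coefficients + 1 intercept.
Total = 18.

18


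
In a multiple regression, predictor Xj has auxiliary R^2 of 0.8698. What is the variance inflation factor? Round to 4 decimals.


VIF = 1 / (1 - 0.8698).
= 1 / 0.1302 = 7.6805.

7.6805


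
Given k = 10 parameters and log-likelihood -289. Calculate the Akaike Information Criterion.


Compute:
2k = 2*10 = 20.
-2*loglik = -2*(-289) = 578.
AIC = 20 + 578 = 598.

598


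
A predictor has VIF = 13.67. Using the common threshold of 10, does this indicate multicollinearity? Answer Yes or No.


Compare VIF = 13.67 to the threshold of 10.
13.67 >= 10, so the answer is Yes.

Yes


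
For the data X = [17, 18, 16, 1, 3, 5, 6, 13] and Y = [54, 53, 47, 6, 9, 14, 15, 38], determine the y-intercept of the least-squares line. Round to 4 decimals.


The slope is b1 = 2.9814.
Sample means are xbar = 9.8750 and ybar = 29.5000.
Intercept: b0 = 29.5000 - (2.9814)(9.8750) = 0.0589.

0.0589


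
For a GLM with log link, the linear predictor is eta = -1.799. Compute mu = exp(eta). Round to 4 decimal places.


The inverse log link gives:
mu = exp(-1.799) = 0.1655.

0.1655


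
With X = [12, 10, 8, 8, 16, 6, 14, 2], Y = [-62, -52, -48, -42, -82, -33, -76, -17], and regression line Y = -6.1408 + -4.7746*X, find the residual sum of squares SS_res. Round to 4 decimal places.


For each point, residual = actual - predicted.
Residuals: [1.4360, 1.8868, -3.6624, 2.3376, 0.5344, 1.7884, -3.0148, -1.3100].
Sum of squared residuals = 38.7887.

38.7887


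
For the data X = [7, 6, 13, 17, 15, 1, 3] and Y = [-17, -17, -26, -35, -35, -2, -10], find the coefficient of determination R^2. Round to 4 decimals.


Fit the OLS line: b0 = -2.7428, b1 = -1.9806.
SSres = 29.6286.
SStot = 927.4286.
R^2 = 1 - 29.6286/927.4286 = 0.9681.

0.9681


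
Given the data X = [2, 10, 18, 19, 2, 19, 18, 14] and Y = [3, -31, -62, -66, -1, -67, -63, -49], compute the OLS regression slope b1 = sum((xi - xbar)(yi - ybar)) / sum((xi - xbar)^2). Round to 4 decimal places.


Calculate xbar = 12.7500, ybar = -42.0000.
S_xx = 373.5000, S_xy = -1485.0000.
Using b1 = S_xy / S_xx = -1485.0000 / 373.5000, we get b1 = -3.9759.

-3.9759


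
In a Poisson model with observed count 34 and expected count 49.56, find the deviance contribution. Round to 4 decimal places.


First: ln(34/49.56) = -0.376824.
Then: 34 * -0.376824 = -12.812016.
y - mu = 34 - 49.56 = -15.56.
D = 2(-12.812016 - -15.56) = 5.495968, which rounds to 5.4960.

5.4960


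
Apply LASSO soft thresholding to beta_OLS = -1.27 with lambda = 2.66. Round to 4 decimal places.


|beta_OLS| = 1.27.
lambda = 2.66.
Since |beta| <= lambda, the coefficient is set to 0.
Result = 0.0000.

0.0000


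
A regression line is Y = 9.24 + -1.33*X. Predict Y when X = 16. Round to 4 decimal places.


Predicted value:
Y = 9.24 + (-1.33)(16) = 9.24 + -21.2800 = -12.0400.

-12.0400


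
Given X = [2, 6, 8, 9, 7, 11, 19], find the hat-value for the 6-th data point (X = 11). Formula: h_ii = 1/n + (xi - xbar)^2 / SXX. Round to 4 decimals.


Mean of X: xbar = 8.8571.
SXX = 166.8571.
For X = 11: h = 1/7 + (11 - 8.8571)^2/166.8571 = 0.1704.

0.1704


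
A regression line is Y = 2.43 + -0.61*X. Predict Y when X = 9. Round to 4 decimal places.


Plug X = 9 into Y = 2.43 + -0.61*X:
Y = 2.43 + -5.4900 = -3.0600.

-3.0600


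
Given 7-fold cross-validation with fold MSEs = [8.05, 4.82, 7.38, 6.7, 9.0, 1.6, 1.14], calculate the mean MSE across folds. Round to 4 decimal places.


Add all fold MSEs: 38.6900.
Divide by k = 7: 38.6900/7 = 5.5271.

5.5271


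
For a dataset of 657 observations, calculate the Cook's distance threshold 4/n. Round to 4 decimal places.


Cook's distance cutoff = 4/n = 4/657.
= 0.0061.

0.0061


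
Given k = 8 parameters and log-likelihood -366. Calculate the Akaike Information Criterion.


AIC = 2*8 - 2*(-366).
= 16 + 732 = 748.

748


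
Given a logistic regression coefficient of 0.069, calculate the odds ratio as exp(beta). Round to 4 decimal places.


exp(0.069) = 1.0714.
So the odds ratio is 1.0714.

1.0714


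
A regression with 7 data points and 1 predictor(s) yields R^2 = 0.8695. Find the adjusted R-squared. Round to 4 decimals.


Adjusted R^2 = 1 - (1 - R^2) * (n-1)/(n-p-1).
(1 - R^2) = 0.1305.
(n-1)/(n-p-1) = 6/5.
(1 - R^2) * (n-1) = 0.1305 * 6 = 0.7830.
Divide by (n-p-1): 0.7830 / 5 = 0.1566.
Adj R^2 = 1 - 0.1566 = 0.8434.

0.8434


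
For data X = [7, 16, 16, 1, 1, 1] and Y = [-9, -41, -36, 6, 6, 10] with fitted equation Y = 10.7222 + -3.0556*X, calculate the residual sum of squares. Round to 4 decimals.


Compute predicted values, then residuals = yi - yhat_i.
Residuals: [1.6670, -2.8326, 2.1674, -1.6666, -1.6666, 2.3334].
SSres = sum(residual^2) = 26.5000.

26.5000


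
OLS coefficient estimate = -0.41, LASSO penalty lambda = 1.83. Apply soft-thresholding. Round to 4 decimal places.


|beta_OLS| = 0.41.
lambda = 1.83.
Since |beta| <= lambda, the coefficient is set to 0.
Result = 0.0000.

0.0000


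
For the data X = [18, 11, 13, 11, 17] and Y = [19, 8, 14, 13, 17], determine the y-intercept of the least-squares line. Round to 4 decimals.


The slope is b1 = 1.1364.
Sample means are xbar = 14.0000 and ybar = 14.2000.
Intercept: b0 = 14.2000 - (1.1364)(14.0000) = -1.7091.

-1.7091


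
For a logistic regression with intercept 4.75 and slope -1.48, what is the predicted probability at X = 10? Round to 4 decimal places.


Linear predictor: z = 4.75 + -1.48 * 10 = -10.0500.
P = 1/(1 + exp(10.0500)) = 1/(1 + 23155.7868) = 0.0000.

0.0000


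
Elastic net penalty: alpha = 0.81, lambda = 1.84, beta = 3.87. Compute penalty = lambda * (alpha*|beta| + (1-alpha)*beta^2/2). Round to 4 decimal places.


alpha * |beta| = 0.81 * 3.87 = 3.1347.
(1-alpha) * beta^2/2 = 0.19 * 14.9769/2 = 1.4228.
Total = 1.84 * (3.1347 + 1.4228) = 8.3858.

8.3858


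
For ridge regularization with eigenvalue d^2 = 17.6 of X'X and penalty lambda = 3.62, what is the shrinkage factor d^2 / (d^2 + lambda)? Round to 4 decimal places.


d^2 + lambda = 17.6 + 3.62 = 21.2200.
Shrinkage factor = 17.6/21.2200 = 0.8294.

0.8294


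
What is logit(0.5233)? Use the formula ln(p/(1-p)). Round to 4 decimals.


1 - p = 0.4767.
p/(1-p) = 1.0978.
logit = ln(1.0978) = 0.0933.

0.0933


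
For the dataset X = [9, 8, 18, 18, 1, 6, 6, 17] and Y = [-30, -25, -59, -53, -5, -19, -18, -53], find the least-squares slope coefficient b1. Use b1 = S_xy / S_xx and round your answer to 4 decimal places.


Calculate xbar = 10.3750, ybar = -32.7500.
S_xx = 293.8750, S_xy = -895.7500.
Using b1 = S_xy / S_xx = -895.7500 / 293.8750, we get b1 = -3.0481.

-3.0481


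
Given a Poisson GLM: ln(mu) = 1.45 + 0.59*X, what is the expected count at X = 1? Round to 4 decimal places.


eta = 1.45 + 0.59 * 1 = 2.0400.
mu = exp(2.0400) = 7.6906.

7.6906


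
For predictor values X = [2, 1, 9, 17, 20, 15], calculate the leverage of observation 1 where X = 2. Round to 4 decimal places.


Mean of X: xbar = 10.6667.
SXX = 317.3333.
For X = 2: h = 1/6 + (2 - 10.6667)^2/317.3333 = 0.4034.

0.4034


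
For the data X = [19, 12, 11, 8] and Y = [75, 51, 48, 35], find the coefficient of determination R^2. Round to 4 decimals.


The fitted line is Y = 7.5385 + 3.5769*X.
SSres = 3.1154, SStot = 834.7500.
R^2 = 1 - SSres/SStot = 0.9963.

0.9963


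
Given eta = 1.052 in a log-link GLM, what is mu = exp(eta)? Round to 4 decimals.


The inverse log link gives:
mu = exp(1.052) = 2.8634.

2.8634


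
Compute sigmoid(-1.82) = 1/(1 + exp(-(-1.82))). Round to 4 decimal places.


exp(1.8200) = 6.1719.
1 + exp(-z) = 7.1719.
sigmoid = 1/7.1719 = 0.1394.

0.1394


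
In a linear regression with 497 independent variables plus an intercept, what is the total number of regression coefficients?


Total coefficients = number of predictors + 1 (for the intercept).
= 497 + 1 = 498.

498


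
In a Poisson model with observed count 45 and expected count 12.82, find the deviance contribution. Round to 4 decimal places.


Compute y*ln(y/mu) = 45*ln(45/12.82) = 45*1.255656 = 56.504520.
y - mu = 32.18.
D = 2*(56.504520 - (32.18)) = 48.649040, which rounds to 48.6490.

48.6490


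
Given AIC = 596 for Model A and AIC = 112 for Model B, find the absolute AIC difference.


Absolute difference = |596 - 112| = 484.
The model with lower AIC (B) is preferred.

484


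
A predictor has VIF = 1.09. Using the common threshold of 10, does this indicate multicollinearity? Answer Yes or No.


Compare VIF = 1.09 to the threshold of 10.
1.09 < 10, so the answer is No.

No


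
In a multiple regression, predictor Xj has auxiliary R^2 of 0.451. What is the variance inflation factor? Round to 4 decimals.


Denominator: 1 - 0.451 = 0.549.
VIF = 1 / 0.549 = 1.8215.

1.8215


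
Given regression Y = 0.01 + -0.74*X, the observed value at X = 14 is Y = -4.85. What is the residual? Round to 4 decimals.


Predicted = 0.01 + -0.74 * 14 = -10.3500.
Residual = -4.85 - -10.3500 = 5.5000.

5.5000


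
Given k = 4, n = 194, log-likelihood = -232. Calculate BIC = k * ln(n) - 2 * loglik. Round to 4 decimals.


ln(194) = 5.267858.
k * ln(n) = 4 * 5.267858 = 21.071432.
-2L = 464.
BIC = 21.071432 + 464 = 485.071432, which rounds to 485.0714.

485.0714


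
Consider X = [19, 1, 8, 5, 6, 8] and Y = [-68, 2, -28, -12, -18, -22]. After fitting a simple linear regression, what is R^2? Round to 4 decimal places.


The fitted line is Y = 6.2716 + -3.9070*X.
SSres = 20.4193, SStot = 2811.3333.
R^2 = 1 - SSres/SStot = 0.9927.

0.9927


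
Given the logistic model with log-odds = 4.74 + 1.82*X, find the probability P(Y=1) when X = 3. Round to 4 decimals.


Compute z = 4.74 + (1.82)(3) = 10.2000.
exp(-z) = 0.0000.
P = 1/(1 + 0.0000) = 1.0000.

1.0000


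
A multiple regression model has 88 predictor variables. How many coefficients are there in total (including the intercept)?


Including the intercept, the model has 88 predictor coefficients + 1 intercept.
Total = 89.

89


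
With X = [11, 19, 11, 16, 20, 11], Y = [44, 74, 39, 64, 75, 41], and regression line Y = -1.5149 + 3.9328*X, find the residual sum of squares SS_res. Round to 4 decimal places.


Predicted values from Y = -1.5149 + 3.9328*X.
Residuals: [2.2541, 0.7917, -2.7459, 2.5901, -2.1411, -0.7459].
SSres = 25.0970.

25.0970


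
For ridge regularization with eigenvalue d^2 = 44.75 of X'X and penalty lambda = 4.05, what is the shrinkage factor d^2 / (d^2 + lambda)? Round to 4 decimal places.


d^2 + lambda = 44.75 + 4.05 = 48.8000.
Shrinkage factor = 44.75/48.8000 = 0.9170.

0.9170


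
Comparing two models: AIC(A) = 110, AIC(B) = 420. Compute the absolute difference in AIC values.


Compute |110 - 420| = 310.
Model A has the smaller AIC.

310


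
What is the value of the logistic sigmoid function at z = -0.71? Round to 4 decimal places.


Compute exp(0.7100) = 2.0340.
Sigmoid = 1 / (1 + 2.0340) = 1 / 3.0340 = 0.3296.

0.3296


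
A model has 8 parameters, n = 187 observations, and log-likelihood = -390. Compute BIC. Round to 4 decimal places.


k * ln(n) = 8 * ln(187) = 8 * 5.231109 = 41.848872.
-2 * loglik = -2 * (-390) = 780.
BIC = 41.848872 + 780 = 821.848872, which rounds to 821.8489.

821.8489


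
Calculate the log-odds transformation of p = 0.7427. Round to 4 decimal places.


Compute the odds: 0.7427/0.2573 = 2.8865.
Take the natural log: ln(2.8865) = 1.0600.

1.0600


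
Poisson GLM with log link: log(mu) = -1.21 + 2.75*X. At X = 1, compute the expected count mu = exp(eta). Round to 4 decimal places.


Linear predictor: eta = -1.21 + (2.75)(1) = 1.5400.
Expected count: mu = exp(1.5400) = 4.6646.

4.6646


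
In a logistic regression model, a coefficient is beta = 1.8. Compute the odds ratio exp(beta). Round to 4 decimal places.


The odds ratio is computed as:
OR = e^(1.8) = 6.0496.

6.0496


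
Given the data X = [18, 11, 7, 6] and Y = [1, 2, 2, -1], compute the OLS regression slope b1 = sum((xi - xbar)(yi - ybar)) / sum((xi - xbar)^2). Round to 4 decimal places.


The sample means are xbar = 10.5000 and ybar = 1.0000.
Compute S_xx = 89.0000 and S_xy = 6.0000.
Slope b1 = S_xy / S_xx = 6.0000 / 89.0000 = 0.0674.

0.0674


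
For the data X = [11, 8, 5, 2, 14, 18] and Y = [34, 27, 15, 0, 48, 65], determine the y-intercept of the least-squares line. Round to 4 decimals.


Compute b1 = 3.9231 from the OLS formula.
With xbar = 9.6667 and ybar = 31.5000, the intercept is:
b0 = 31.5000 - 3.9231 * 9.6667 = -6.4231.

-6.4231


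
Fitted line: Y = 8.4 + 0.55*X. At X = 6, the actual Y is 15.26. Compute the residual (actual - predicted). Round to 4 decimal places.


Fitted value at X = 6 is yhat = 8.4 + 0.55*6 = 11.7000.
Residual = 15.26 - 11.7000 = 3.5600.

3.5600


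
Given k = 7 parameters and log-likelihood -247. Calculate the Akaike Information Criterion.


Compute:
2k = 2*7 = 14.
-2*loglik = -2*(-247) = 494.
AIC = 14 + 494 = 508.

508


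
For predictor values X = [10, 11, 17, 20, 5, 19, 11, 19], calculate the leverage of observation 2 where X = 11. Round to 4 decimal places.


Mean of X: xbar = 14.0000.
SXX = 210.0000.
For X = 11: h = 1/8 + (11 - 14.0000)^2/210.0000 = 0.1679.

0.1679


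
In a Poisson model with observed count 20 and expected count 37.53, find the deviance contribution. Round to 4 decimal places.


Compute y*ln(y/mu) = 20*ln(20/37.53) = 20*-0.629408 = -12.588160.
y - mu = -17.53.
D = 2*(-12.588160 - (-17.53)) = 9.883680, which rounds to 9.8837.

9.8837


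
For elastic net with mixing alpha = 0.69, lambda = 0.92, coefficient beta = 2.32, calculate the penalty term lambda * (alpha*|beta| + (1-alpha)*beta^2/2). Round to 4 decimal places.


Compute:
L1 = 0.69 * 2.32 = 1.6008.
L2 = 0.31 * 2.32^2 / 2 = 0.8343.
Penalty = 0.92 * (1.6008 + 0.8343) = 2.2403.

2.2403


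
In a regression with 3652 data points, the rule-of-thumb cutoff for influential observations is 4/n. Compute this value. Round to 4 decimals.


Cook's distance cutoff = 4/n = 4/3652.
= 0.0011.

0.0011


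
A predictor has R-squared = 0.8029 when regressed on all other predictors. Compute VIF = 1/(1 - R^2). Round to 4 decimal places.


Using VIF = 1/(1 - R^2_j):
1 - 0.8029 = 0.1971.
VIF = 5.0736.

5.0736


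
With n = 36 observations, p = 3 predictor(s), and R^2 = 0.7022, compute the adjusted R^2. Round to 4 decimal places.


Using the formula:
(1 - 0.7022) = 0.2978.
Multiply by 35/32: 0.2978 * 35 = 10.4230, then 10.4230 / 32 = 0.3257.
Adj R^2 = 1 - 0.3257 = 0.6743.

0.6743


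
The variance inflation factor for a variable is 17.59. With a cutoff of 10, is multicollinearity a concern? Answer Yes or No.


The threshold is 10.
VIF = 17.59 is >= 10.
Multicollinearity indication: Yes.

Yes


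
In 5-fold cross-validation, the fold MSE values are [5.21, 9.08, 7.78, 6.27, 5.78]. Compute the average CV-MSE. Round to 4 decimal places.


Add all fold MSEs: 34.1200.
Divide by k = 5: 34.1200/5 = 6.8240.

6.8240


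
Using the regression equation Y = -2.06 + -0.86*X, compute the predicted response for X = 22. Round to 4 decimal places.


Predicted value:
Y = -2.06 + (-0.86)(22) = -2.06 + -18.9200 = -20.9800.

-20.9800


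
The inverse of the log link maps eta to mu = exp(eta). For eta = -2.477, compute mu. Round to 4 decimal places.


The inverse log link gives:
mu = exp(-2.477) = 0.0840.

0.0840


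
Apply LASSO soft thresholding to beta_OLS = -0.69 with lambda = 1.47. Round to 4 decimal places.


Absolute value: |-0.69| = 0.69.
Compare to lambda = 1.47.
Since |beta| <= lambda, the coefficient is set to 0.

0.0000


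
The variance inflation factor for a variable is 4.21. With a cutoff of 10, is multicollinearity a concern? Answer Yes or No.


Check: VIF = 4.21 vs threshold = 10.
Since 4.21 < 10, the answer is No.

No


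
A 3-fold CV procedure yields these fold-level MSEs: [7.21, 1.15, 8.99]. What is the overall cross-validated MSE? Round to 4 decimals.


Add all fold MSEs: 17.3500.
Divide by k = 3: 17.3500/3 = 5.7833.

5.7833


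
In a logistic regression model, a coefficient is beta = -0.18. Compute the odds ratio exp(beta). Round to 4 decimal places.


Odds ratio = exp(beta) = exp(-0.18).
= 0.8353.

0.8353


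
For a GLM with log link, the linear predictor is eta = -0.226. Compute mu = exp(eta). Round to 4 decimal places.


Apply the inverse link:
mu = e^-0.226 = 0.7977.

0.7977


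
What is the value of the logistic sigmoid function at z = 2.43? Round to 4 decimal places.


Compute exp(-2.4300) = 0.0880.
Sigmoid = 1 / (1 + 0.0880) = 1 / 1.0880 = 0.9191.

0.9191


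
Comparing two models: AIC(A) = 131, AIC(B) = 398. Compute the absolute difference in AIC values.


Compute |131 - 398| = 267.
Model A has the smaller AIC.

267


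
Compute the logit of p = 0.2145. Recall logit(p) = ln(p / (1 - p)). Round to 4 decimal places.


The odds are p/(1-p) = 0.2145 / 0.7855 = 0.2731.
logit(p) = ln(0.2731) = -1.2980.

-1.2980


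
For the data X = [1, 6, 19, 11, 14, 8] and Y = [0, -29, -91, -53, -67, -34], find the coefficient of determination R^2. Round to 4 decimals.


After computing the OLS fit (b0=3.8709, b1=-5.0377):
SSres = 17.2171, SStot = 5063.3333.
R^2 = 1 - 17.2171/5063.3333 = 0.9966.

0.9966


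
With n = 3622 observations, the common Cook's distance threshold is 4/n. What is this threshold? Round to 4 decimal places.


The threshold is 4/n.
4/3622 = 0.0011.

0.0011


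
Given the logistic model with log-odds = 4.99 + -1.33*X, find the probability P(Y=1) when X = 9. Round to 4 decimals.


Linear predictor: z = 4.99 + -1.33 * 9 = -6.9800.
P = 1/(1 + exp(6.9800)) = 1/(1 + 1074.9184) = 0.0009.

0.0009


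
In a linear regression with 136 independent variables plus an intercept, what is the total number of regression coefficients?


Including the intercept, the model has 136 predictor coefficients + 1 intercept.
Total = 137.

137


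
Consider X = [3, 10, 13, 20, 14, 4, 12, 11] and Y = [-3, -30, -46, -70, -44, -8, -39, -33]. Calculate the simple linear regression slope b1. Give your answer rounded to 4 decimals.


First compute the means: xbar = 10.8750, ybar = -34.1250.
Then S_xx = sum((xi - xbar)^2) = 208.8750.
S_xy = sum((xi - xbar)(yi - ybar)) = -817.1250.
b1 = S_xy / S_xx = -817.1250 / 208.8750 = -3.9120.

-3.9120


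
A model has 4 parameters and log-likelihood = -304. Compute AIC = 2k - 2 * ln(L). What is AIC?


AIC = 2*4 - 2*(-304).
= 8 + 608 = 616.

616


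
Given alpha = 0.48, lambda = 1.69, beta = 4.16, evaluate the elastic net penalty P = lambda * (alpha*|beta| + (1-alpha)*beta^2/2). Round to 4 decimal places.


L1 component = 0.48 * |4.16| = 1.9968.
L2 component = 0.52 * 4.16^2 / 2 = 4.4995.
Penalty = 1.69 * (1.9968 + 4.4995) = 1.69 * 6.4963 = 10.9787.

10.9787


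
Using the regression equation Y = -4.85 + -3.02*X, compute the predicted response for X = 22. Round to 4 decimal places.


Substitute X = 22 into the equation:
Y = -4.85 + -3.02 * 22 = -4.85 + -66.4400 = -71.2900.

-71.2900


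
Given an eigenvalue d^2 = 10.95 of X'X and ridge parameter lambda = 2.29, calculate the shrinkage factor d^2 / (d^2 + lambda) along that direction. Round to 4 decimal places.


Denominator = d^2 + lambda = 10.95 + 2.29 = 13.2400.
Shrinkage = 10.95 / 13.2400 = 0.8270.

0.8270


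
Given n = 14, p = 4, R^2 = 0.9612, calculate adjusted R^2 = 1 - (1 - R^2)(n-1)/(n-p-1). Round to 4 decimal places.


Plug in: Adj R^2 = 1 - (1 - 0.9612) * 13/9.
= 1 - 0.0388 * 13/9
= 1 - 0.5044 / 9
= 1 - 0.0560 = 0.9440.

0.9440


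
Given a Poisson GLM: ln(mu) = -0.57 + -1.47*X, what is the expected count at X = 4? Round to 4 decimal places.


eta = -0.57 + -1.47 * 4 = -6.4500.
mu = exp(-6.4500) = 0.0016.

0.0016


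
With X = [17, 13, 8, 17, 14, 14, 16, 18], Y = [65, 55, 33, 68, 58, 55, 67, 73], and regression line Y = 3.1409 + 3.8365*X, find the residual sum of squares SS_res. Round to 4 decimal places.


Compute predicted values, then residuals = yi - yhat_i.
Residuals: [-3.3614, 1.9846, -0.8329, -0.3614, 1.1481, -1.8519, 2.4751, 0.8021].
SSres = sum(residual^2) = 27.5791.

27.5791


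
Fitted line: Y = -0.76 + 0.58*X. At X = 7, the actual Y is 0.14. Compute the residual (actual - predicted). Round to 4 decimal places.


Compute yhat = -0.76 + (0.58)(7) = 3.3000.
Residual = actual - predicted = 0.14 - 3.3000 = -3.1600.

-3.1600
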